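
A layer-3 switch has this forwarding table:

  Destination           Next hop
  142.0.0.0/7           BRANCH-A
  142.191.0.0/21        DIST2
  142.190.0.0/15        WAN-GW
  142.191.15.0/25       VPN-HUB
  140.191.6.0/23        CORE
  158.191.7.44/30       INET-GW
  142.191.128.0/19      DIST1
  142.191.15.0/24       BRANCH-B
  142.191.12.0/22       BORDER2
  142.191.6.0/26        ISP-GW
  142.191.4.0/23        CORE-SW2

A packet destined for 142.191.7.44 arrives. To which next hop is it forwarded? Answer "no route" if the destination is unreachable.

Routes whose prefix contains 142.191.7.44:
  142.0.0.0/7 (142.0.0.0 - 143.255.255.255) -> BRANCH-A
  142.190.0.0/15 (142.190.0.0 - 142.191.255.255) -> WAN-GW
  142.191.0.0/21 (142.191.0.0 - 142.191.7.255) -> DIST2
More-specific entries that do NOT match:
  158.191.7.44/30 (158.191.7.44 - 158.191.7.47) does not contain 142.191.7.44
  142.191.6.0/26 (142.191.6.0 - 142.191.6.63) does not contain 142.191.7.44
  142.191.15.0/25 (142.191.15.0 - 142.191.15.127) does not contain 142.191.7.44
  142.191.15.0/24 (142.191.15.0 - 142.191.15.255) does not contain 142.191.7.44
  140.191.6.0/23 (140.191.6.0 - 140.191.7.255) does not contain 142.191.7.44
  142.191.4.0/23 (142.191.4.0 - 142.191.5.255) does not contain 142.191.7.44
  142.191.12.0/22 (142.191.12.0 - 142.191.15.255) does not contain 142.191.7.44
Longest matching prefix is /21 -> next hop DIST2.

DIST2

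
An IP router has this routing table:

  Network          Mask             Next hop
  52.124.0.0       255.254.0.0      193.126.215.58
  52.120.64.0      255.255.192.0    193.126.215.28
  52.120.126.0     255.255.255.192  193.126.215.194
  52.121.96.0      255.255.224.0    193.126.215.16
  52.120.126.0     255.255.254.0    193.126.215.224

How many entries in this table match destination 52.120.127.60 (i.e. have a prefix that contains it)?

Prefixes containing 52.120.127.60:
  52.120.64.0/18 (52.120.64.0 - 52.120.127.255)
  52.120.126.0/23 (52.120.126.0 - 52.120.127.255)
Total matching entries: 2.

2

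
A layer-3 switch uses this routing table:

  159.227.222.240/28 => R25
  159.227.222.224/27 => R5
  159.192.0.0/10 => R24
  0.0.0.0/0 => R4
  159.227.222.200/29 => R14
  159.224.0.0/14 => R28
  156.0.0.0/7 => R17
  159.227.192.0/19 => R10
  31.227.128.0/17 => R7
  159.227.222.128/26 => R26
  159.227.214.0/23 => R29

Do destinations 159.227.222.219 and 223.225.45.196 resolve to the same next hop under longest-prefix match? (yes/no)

159.227.222.219: longest match 159.227.192.0/19 -> R10
223.225.45.196: longest match 0.0.0.0/0 -> R4

no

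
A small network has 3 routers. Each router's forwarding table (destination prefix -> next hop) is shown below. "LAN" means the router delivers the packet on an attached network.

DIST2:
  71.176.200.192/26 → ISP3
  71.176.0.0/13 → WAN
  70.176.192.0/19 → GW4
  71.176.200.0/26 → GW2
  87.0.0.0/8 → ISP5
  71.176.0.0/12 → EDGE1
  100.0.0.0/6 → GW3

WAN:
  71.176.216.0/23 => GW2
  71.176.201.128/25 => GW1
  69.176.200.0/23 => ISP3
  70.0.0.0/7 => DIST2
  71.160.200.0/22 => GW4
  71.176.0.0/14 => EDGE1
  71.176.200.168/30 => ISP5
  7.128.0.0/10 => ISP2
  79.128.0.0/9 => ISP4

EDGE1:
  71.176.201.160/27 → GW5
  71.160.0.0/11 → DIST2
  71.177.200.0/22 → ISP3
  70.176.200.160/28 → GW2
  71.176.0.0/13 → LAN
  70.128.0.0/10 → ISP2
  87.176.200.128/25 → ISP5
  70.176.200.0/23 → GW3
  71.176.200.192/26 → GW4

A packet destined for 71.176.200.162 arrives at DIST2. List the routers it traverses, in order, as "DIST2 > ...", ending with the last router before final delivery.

At DIST2: longest match for 71.176.200.162 is 71.176.0.0/13 -> WAN
At WAN: longest match for 71.176.200.162 is 71.176.0.0/14 -> EDGE1
At EDGE1: longest match for 71.176.200.162 is 71.176.0.0/13 -> LAN

DIST2 > WAN > EDGE1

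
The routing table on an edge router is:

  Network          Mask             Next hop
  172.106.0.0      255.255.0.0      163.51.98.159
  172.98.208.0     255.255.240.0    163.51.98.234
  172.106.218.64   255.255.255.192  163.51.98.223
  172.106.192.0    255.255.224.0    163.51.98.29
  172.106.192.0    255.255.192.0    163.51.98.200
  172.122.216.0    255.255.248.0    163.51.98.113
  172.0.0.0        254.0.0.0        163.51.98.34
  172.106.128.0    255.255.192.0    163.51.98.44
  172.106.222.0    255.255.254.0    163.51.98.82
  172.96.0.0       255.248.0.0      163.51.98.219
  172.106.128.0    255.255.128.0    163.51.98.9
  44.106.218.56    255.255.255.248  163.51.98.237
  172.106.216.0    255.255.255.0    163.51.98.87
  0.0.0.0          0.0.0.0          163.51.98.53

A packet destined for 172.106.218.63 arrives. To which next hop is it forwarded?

Routes whose prefix contains 172.106.218.63:
  0.0.0.0/0 (default, matches everything) -> 163.51.98.53
  172.0.0.0/7 (172.0.0.0 - 173.255.255.255) -> 163.51.98.34
  172.106.0.0/16 (172.106.0.0 - 172.106.255.255) -> 163.51.98.159
  172.106.128.0/17 (172.106.128.0 - 172.106.255.255) -> 163.51.98.9
  172.106.192.0/18 (172.106.192.0 - 172.106.255.255) -> 163.51.98.200
  172.106.192.0/19 (172.106.192.0 - 172.106.223.255) -> 163.51.98.29
More-specific entries that do NOT match:
  44.106.218.56/29 (44.106.218.56 - 44.106.218.63) does not contain 172.106.218.63
  172.106.218.64/26 (172.106.218.64 - 172.106.218.127) does not contain 172.106.218.63
  172.106.216.0/24 (172.106.216.0 - 172.106.216.255) does not contain 172.106.218.63
  172.106.222.0/23 (172.106.222.0 - 172.106.223.255) does not contain 172.106.218.63
  172.122.216.0/21 (172.122.216.0 - 172.122.223.255) does not contain 172.106.218.63
  172.98.208.0/20 (172.98.208.0 - 172.98.223.255) does not contain 172.106.218.63
Longest matching prefix is /19 -> next hop 163.51.98.29.

163.51.98.29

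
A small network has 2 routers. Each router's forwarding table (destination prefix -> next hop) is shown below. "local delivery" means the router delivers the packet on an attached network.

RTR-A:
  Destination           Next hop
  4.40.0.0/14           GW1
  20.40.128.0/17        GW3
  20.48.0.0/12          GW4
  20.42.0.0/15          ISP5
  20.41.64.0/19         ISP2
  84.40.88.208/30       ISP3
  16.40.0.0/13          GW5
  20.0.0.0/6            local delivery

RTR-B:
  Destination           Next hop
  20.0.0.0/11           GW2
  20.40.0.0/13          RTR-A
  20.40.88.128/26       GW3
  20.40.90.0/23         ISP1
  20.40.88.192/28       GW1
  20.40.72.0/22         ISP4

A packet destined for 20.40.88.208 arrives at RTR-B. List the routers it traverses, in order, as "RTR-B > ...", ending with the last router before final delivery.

RTR-B > RTR-A

At RTR-B: longest match for 20.40.88.208 is 20.40.0.0/13 -> RTR-A
At RTR-A: longest match for 20.40.88.208 is 20.0.0.0/6 -> local delivery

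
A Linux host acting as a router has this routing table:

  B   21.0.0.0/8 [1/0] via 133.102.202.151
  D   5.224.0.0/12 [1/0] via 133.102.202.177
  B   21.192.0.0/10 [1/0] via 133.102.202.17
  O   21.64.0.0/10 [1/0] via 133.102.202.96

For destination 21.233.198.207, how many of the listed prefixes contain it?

Prefixes containing 21.233.198.207:
  21.0.0.0/8 (21.0.0.0 - 21.255.255.255)
  21.192.0.0/10 (21.192.0.0 - 21.255.255.255)
Total matching entries: 2.

2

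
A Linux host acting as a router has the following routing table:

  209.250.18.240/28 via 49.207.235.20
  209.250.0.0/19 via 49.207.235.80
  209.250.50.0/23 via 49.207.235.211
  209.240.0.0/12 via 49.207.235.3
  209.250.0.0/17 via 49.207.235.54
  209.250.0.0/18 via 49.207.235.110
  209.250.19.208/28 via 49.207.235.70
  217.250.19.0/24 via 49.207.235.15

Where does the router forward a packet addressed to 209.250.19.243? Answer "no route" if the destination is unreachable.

Routes whose prefix contains 209.250.19.243:
  209.240.0.0/12 (209.240.0.0 - 209.255.255.255) -> 49.207.235.3
  209.250.0.0/17 (209.250.0.0 - 209.250.127.255) -> 49.207.235.54
  209.250.0.0/18 (209.250.0.0 - 209.250.63.255) -> 49.207.235.110
  209.250.0.0/19 (209.250.0.0 - 209.250.31.255) -> 49.207.235.80
More-specific entries that do NOT match:
  209.250.18.240/28 (209.250.18.240 - 209.250.18.255) does not contain 209.250.19.243
  209.250.19.208/28 (209.250.19.208 - 209.250.19.223) does not contain 209.250.19.243
  217.250.19.0/24 (217.250.19.0 - 217.250.19.255) does not contain 209.250.19.243
  209.250.50.0/23 (209.250.50.0 - 209.250.51.255) does not contain 209.250.19.243
Longest matching prefix is /19 -> next hop 49.207.235.80.

49.207.235.80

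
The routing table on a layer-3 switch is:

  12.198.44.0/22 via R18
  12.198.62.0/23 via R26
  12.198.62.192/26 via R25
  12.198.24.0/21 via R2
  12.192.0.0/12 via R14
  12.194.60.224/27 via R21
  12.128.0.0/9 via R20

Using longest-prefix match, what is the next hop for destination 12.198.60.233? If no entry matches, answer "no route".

R14

Routes whose prefix contains 12.198.60.233:
  12.128.0.0/9 (12.128.0.0 - 12.255.255.255) -> R20
  12.192.0.0/12 (12.192.0.0 - 12.207.255.255) -> R14
More-specific entries that do NOT match:
  12.194.60.224/27 (12.194.60.224 - 12.194.60.255) does not contain 12.198.60.233
  12.198.62.192/26 (12.198.62.192 - 12.198.62.255) does not contain 12.198.60.233
  12.198.62.0/23 (12.198.62.0 - 12.198.63.255) does not contain 12.198.60.233
  12.198.44.0/22 (12.198.44.0 - 12.198.47.255) does not contain 12.198.60.233
  12.198.24.0/21 (12.198.24.0 - 12.198.31.255) does not contain 12.198.60.233
Longest matching prefix is /12 -> next hop R14.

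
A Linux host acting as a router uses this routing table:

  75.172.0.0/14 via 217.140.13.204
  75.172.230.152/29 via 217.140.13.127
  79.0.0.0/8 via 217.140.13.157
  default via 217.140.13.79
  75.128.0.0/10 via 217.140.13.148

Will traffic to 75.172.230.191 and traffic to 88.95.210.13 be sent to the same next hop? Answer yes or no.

75.172.230.191: longest match 75.172.0.0/14 -> 217.140.13.204
88.95.210.13: longest match 0.0.0.0/0 -> 217.140.13.79

no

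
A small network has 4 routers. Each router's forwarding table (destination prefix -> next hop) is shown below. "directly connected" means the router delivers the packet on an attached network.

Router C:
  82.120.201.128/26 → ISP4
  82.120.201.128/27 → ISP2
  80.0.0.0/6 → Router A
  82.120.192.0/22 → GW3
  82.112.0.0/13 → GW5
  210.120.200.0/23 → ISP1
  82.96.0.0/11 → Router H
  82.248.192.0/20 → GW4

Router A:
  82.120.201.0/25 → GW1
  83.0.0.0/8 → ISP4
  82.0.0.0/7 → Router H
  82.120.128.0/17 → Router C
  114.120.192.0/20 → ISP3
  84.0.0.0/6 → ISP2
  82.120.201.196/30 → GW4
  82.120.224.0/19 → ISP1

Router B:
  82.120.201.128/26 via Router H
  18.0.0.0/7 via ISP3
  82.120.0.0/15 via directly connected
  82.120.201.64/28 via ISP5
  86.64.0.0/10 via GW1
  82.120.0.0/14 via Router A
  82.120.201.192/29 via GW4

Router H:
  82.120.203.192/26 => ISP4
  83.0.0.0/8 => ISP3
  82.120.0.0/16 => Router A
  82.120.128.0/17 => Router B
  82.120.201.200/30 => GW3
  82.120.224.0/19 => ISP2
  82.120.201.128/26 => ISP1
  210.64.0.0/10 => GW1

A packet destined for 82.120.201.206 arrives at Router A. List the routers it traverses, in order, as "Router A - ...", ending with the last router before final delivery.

Router A - Router C - Router H - Router B

At Router A: longest match for 82.120.201.206 is 82.120.128.0/17 -> Router C
At Router C: longest match for 82.120.201.206 is 82.96.0.0/11 -> Router H
At Router H: longest match for 82.120.201.206 is 82.120.128.0/17 -> Router B
At Router B: longest match for 82.120.201.206 is 82.120.0.0/15 -> directly connected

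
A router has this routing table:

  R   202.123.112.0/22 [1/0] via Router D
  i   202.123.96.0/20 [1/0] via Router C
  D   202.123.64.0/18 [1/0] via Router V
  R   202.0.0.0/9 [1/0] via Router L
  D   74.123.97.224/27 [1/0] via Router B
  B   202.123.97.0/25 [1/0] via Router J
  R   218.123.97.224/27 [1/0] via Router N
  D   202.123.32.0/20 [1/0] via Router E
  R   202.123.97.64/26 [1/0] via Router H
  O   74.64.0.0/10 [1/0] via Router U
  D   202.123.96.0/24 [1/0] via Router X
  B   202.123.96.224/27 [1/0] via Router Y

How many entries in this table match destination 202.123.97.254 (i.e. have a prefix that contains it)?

3

Prefixes containing 202.123.97.254:
  202.0.0.0/9 (202.0.0.0 - 202.127.255.255)
  202.123.64.0/18 (202.123.64.0 - 202.123.127.255)
  202.123.96.0/20 (202.123.96.0 - 202.123.111.255)
Total matching entries: 3.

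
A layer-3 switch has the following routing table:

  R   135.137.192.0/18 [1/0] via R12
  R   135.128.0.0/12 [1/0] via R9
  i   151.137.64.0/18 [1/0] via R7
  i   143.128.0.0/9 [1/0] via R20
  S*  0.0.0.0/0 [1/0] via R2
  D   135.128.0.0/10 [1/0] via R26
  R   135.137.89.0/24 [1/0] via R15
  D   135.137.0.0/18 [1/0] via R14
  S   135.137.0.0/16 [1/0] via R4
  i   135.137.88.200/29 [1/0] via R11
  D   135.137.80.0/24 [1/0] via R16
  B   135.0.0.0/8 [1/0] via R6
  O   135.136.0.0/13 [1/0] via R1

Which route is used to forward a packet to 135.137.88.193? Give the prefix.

135.137.0.0/16

Entries matching 135.137.88.193:
  0.0.0.0/0 (default, matches everything)
  135.0.0.0/8 (135.0.0.0 - 135.255.255.255)
  135.128.0.0/10 (135.128.0.0 - 135.191.255.255)
  135.128.0.0/12 (135.128.0.0 - 135.143.255.255)
  135.136.0.0/13 (135.136.0.0 - 135.143.255.255)
  135.137.0.0/16 (135.137.0.0 - 135.137.255.255)
Most specific is 135.137.0.0/16.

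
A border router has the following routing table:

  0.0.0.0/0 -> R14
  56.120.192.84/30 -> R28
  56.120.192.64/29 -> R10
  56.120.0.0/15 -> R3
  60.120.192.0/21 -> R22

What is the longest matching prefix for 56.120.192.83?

56.120.0.0/15

Entries matching 56.120.192.83:
  0.0.0.0/0 (default, matches everything)
  56.120.0.0/15 (56.120.0.0 - 56.121.255.255)
Most specific is 56.120.0.0/15.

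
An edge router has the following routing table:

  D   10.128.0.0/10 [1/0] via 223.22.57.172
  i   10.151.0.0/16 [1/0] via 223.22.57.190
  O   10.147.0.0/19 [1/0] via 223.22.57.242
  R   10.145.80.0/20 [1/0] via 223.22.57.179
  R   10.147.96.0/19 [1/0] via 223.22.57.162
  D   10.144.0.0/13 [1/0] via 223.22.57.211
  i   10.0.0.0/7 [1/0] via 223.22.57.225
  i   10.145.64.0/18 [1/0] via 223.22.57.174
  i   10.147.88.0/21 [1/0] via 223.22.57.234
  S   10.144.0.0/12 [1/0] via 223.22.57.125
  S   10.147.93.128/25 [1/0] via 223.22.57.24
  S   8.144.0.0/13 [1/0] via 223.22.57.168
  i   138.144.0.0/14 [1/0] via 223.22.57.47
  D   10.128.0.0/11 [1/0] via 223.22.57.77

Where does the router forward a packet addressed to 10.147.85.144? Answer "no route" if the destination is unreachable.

223.22.57.211

Routes whose prefix contains 10.147.85.144:
  10.0.0.0/7 (10.0.0.0 - 11.255.255.255) -> 223.22.57.225
  10.128.0.0/10 (10.128.0.0 - 10.191.255.255) -> 223.22.57.172
  10.128.0.0/11 (10.128.0.0 - 10.159.255.255) -> 223.22.57.77
  10.144.0.0/12 (10.144.0.0 - 10.159.255.255) -> 223.22.57.125
  10.144.0.0/13 (10.144.0.0 - 10.151.255.255) -> 223.22.57.211
More-specific entries that do NOT match:
  10.147.93.128/25 (10.147.93.128 - 10.147.93.255) does not contain 10.147.85.144
  10.147.88.0/21 (10.147.88.0 - 10.147.95.255) does not contain 10.147.85.144
  10.145.80.0/20 (10.145.80.0 - 10.145.95.255) does not contain 10.147.85.144
  10.147.0.0/19 (10.147.0.0 - 10.147.31.255) does not contain 10.147.85.144
  10.147.96.0/19 (10.147.96.0 - 10.147.127.255) does not contain 10.147.85.144
  10.145.64.0/18 (10.145.64.0 - 10.145.127.255) does not contain 10.147.85.144
  10.151.0.0/16 (10.151.0.0 - 10.151.255.255) does not contain 10.147.85.144
  138.144.0.0/14 (138.144.0.0 - 138.147.255.255) does not contain 10.147.85.144
Longest matching prefix is /13 -> next hop 223.22.57.211.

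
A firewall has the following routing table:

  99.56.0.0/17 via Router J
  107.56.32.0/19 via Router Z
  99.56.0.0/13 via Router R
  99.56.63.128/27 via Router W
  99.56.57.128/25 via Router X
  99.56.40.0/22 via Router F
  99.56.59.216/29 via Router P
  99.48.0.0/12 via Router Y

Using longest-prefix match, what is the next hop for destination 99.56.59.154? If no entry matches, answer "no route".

Router J

Routes whose prefix contains 99.56.59.154:
  99.48.0.0/12 (99.48.0.0 - 99.63.255.255) -> Router Y
  99.56.0.0/13 (99.56.0.0 - 99.63.255.255) -> Router R
  99.56.0.0/17 (99.56.0.0 - 99.56.127.255) -> Router J
More-specific entries that do NOT match:
  99.56.59.216/29 (99.56.59.216 - 99.56.59.223) does not contain 99.56.59.154
  99.56.63.128/27 (99.56.63.128 - 99.56.63.159) does not contain 99.56.59.154
  99.56.57.128/25 (99.56.57.128 - 99.56.57.255) does not contain 99.56.59.154
  99.56.40.0/22 (99.56.40.0 - 99.56.43.255) does not contain 99.56.59.154
  107.56.32.0/19 (107.56.32.0 - 107.56.63.255) does not contain 99.56.59.154
Longest matching prefix is /17 -> next hop Router J.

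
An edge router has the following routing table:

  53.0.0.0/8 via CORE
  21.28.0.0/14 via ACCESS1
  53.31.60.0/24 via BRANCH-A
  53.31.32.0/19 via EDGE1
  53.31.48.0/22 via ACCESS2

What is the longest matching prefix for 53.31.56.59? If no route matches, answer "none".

53.31.32.0/19

Entries matching 53.31.56.59:
  53.0.0.0/8 (53.0.0.0 - 53.255.255.255)
  53.31.32.0/19 (53.31.32.0 - 53.31.63.255)
Most specific is 53.31.32.0/19.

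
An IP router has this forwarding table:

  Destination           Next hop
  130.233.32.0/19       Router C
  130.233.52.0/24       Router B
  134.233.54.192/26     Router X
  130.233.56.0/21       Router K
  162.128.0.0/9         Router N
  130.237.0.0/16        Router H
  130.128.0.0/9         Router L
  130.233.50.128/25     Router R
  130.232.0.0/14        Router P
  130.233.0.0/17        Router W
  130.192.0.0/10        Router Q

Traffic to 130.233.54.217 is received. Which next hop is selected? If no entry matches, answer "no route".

Routes whose prefix contains 130.233.54.217:
  130.128.0.0/9 (130.128.0.0 - 130.255.255.255) -> Router L
  130.192.0.0/10 (130.192.0.0 - 130.255.255.255) -> Router Q
  130.232.0.0/14 (130.232.0.0 - 130.235.255.255) -> Router P
  130.233.0.0/17 (130.233.0.0 - 130.233.127.255) -> Router W
  130.233.32.0/19 (130.233.32.0 - 130.233.63.255) -> Router C
More-specific entries that do NOT match:
  134.233.54.192/26 (134.233.54.192 - 134.233.54.255) does not contain 130.233.54.217
  130.233.50.128/25 (130.233.50.128 - 130.233.50.255) does not contain 130.233.54.217
  130.233.52.0/24 (130.233.52.0 - 130.233.52.255) does not contain 130.233.54.217
  130.233.56.0/21 (130.233.56.0 - 130.233.63.255) does not contain 130.233.54.217
Longest matching prefix is /19 -> next hop Router C.

Router C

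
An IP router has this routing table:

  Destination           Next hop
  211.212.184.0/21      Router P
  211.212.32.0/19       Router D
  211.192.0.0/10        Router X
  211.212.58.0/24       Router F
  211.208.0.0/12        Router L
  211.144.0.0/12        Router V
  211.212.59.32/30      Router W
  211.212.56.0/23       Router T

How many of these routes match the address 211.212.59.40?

3

Prefixes containing 211.212.59.40:
  211.192.0.0/10 (211.192.0.0 - 211.255.255.255)
  211.208.0.0/12 (211.208.0.0 - 211.223.255.255)
  211.212.32.0/19 (211.212.32.0 - 211.212.63.255)
Total matching entries: 3.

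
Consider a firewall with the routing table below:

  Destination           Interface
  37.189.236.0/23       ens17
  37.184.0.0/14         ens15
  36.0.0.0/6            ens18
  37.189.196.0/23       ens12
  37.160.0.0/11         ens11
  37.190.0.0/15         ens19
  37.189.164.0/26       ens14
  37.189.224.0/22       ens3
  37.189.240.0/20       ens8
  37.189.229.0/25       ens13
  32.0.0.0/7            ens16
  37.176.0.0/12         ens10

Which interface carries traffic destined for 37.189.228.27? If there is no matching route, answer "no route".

ens10

Routes whose prefix contains 37.189.228.27:
  36.0.0.0/6 (36.0.0.0 - 39.255.255.255) -> ens18
  37.160.0.0/11 (37.160.0.0 - 37.191.255.255) -> ens11
  37.176.0.0/12 (37.176.0.0 - 37.191.255.255) -> ens10
More-specific entries that do NOT match:
  37.189.164.0/26 (37.189.164.0 - 37.189.164.63) does not contain 37.189.228.27
  37.189.229.0/25 (37.189.229.0 - 37.189.229.127) does not contain 37.189.228.27
  37.189.236.0/23 (37.189.236.0 - 37.189.237.255) does not contain 37.189.228.27
  37.189.196.0/23 (37.189.196.0 - 37.189.197.255) does not contain 37.189.228.27
  37.189.224.0/22 (37.189.224.0 - 37.189.227.255) does not contain 37.189.228.27
  37.189.240.0/20 (37.189.240.0 - 37.189.255.255) does not contain 37.189.228.27
  37.190.0.0/15 (37.190.0.0 - 37.191.255.255) does not contain 37.189.228.27
  37.184.0.0/14 (37.184.0.0 - 37.187.255.255) does not contain 37.189.228.27
Longest matching prefix is /12 -> interface ens10.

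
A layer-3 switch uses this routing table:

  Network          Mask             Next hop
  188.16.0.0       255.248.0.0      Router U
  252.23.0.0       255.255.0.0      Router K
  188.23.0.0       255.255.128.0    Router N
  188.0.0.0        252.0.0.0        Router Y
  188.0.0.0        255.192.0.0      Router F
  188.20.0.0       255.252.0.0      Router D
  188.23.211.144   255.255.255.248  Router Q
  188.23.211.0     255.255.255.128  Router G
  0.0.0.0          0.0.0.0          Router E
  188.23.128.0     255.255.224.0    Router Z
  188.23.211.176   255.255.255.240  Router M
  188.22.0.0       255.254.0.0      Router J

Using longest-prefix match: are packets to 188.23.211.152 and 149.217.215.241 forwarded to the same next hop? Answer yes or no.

no

188.23.211.152: longest match 188.22.0.0/15 -> Router J
149.217.215.241: longest match 0.0.0.0/0 -> Router E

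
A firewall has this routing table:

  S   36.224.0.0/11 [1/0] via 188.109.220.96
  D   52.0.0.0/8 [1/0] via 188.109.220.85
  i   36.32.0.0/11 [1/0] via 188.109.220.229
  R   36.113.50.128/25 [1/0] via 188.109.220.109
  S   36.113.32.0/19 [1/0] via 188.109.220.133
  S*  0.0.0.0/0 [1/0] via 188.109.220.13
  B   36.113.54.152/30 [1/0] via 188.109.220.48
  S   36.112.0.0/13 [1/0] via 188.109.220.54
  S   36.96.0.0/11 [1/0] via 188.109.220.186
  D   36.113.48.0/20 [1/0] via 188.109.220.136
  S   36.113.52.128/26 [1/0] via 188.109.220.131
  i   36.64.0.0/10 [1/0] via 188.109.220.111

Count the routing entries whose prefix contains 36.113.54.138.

6

Prefixes containing 36.113.54.138:
  0.0.0.0/0 (default, matches everything)
  36.64.0.0/10 (36.64.0.0 - 36.127.255.255)
  36.96.0.0/11 (36.96.0.0 - 36.127.255.255)
  36.112.0.0/13 (36.112.0.0 - 36.119.255.255)
  36.113.32.0/19 (36.113.32.0 - 36.113.63.255)
  36.113.48.0/20 (36.113.48.0 - 36.113.63.255)
Total matching entries: 6.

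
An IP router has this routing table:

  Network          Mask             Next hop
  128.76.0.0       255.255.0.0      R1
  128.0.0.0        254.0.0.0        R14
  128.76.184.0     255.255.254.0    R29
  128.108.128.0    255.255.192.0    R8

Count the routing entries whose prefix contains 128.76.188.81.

2

Prefixes containing 128.76.188.81:
  128.0.0.0/7 (128.0.0.0 - 129.255.255.255)
  128.76.0.0/16 (128.76.0.0 - 128.76.255.255)
Total matching entries: 2.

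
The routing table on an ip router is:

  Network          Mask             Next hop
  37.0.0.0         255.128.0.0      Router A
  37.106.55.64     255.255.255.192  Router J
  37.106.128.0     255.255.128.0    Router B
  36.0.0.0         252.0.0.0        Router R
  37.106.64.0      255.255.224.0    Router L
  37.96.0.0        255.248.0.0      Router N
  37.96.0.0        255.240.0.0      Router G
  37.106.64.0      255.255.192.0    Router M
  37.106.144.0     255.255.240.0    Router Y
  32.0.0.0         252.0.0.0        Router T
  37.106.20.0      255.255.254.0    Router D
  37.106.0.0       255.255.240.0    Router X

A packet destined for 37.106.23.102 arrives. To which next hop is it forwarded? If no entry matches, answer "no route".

Routes whose prefix contains 37.106.23.102:
  36.0.0.0/6 (36.0.0.0 - 39.255.255.255) -> Router R
  37.0.0.0/9 (37.0.0.0 - 37.127.255.255) -> Router A
  37.96.0.0/12 (37.96.0.0 - 37.111.255.255) -> Router G
More-specific entries that do NOT match:
  37.106.55.64/26 (37.106.55.64 - 37.106.55.127) does not contain 37.106.23.102
  37.106.20.0/23 (37.106.20.0 - 37.106.21.255) does not contain 37.106.23.102
  37.106.144.0/20 (37.106.144.0 - 37.106.159.255) does not contain 37.106.23.102
  37.106.0.0/20 (37.106.0.0 - 37.106.15.255) does not contain 37.106.23.102
  37.106.64.0/19 (37.106.64.0 - 37.106.95.255) does not contain 37.106.23.102
  37.106.64.0/18 (37.106.64.0 - 37.106.127.255) does not contain 37.106.23.102
  37.106.128.0/17 (37.106.128.0 - 37.106.255.255) does not contain 37.106.23.102
  37.96.0.0/13 (37.96.0.0 - 37.103.255.255) does not contain 37.106.23.102
Longest matching prefix is /12 -> next hop Router G.

Router G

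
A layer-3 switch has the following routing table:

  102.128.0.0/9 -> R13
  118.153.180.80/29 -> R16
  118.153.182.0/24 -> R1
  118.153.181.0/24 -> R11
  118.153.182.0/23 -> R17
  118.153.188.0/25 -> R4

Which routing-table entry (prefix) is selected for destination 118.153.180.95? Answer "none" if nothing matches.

118.153.180.95 is outside every listed prefix and there is no default route.

none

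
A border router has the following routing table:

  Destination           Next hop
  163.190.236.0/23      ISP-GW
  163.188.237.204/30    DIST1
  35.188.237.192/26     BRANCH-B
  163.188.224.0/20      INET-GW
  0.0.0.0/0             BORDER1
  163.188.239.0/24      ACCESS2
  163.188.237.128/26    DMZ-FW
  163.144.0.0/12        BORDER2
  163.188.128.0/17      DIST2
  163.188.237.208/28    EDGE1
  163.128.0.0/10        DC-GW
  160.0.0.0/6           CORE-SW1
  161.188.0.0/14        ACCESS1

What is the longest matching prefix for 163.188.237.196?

163.188.224.0/20

Entries matching 163.188.237.196:
  0.0.0.0/0 (default, matches everything)
  160.0.0.0/6 (160.0.0.0 - 163.255.255.255)
  163.128.0.0/10 (163.128.0.0 - 163.191.255.255)
  163.188.128.0/17 (163.188.128.0 - 163.188.255.255)
  163.188.224.0/20 (163.188.224.0 - 163.188.239.255)
Most specific is 163.188.224.0/20.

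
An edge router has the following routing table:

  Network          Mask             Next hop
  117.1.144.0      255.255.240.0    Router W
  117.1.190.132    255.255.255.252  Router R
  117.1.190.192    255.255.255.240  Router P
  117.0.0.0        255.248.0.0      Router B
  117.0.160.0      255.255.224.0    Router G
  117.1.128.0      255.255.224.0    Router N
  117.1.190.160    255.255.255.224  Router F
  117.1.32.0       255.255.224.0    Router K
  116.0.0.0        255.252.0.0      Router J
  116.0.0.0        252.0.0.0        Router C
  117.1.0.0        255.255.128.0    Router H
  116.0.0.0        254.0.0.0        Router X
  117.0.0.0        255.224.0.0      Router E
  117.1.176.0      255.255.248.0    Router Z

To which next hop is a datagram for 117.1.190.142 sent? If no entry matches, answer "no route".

Router B

Routes whose prefix contains 117.1.190.142:
  116.0.0.0/6 (116.0.0.0 - 119.255.255.255) -> Router C
  116.0.0.0/7 (116.0.0.0 - 117.255.255.255) -> Router X
  117.0.0.0/11 (117.0.0.0 - 117.31.255.255) -> Router E
  117.0.0.0/13 (117.0.0.0 - 117.7.255.255) -> Router B
More-specific entries that do NOT match:
  117.1.190.132/30 (117.1.190.132 - 117.1.190.135) does not contain 117.1.190.142
  117.1.190.192/28 (117.1.190.192 - 117.1.190.207) does not contain 117.1.190.142
  117.1.190.160/27 (117.1.190.160 - 117.1.190.191) does not contain 117.1.190.142
  117.1.176.0/21 (117.1.176.0 - 117.1.183.255) does not contain 117.1.190.142
  117.1.144.0/20 (117.1.144.0 - 117.1.159.255) does not contain 117.1.190.142
  117.0.160.0/19 (117.0.160.0 - 117.0.191.255) does not contain 117.1.190.142
  117.1.128.0/19 (117.1.128.0 - 117.1.159.255) does not contain 117.1.190.142
  117.1.32.0/19 (117.1.32.0 - 117.1.63.255) does not contain 117.1.190.142
  117.1.0.0/17 (117.1.0.0 - 117.1.127.255) does not contain 117.1.190.142
  116.0.0.0/14 (116.0.0.0 - 116.3.255.255) does not contain 117.1.190.142
Longest matching prefix is /13 -> next hop Router B.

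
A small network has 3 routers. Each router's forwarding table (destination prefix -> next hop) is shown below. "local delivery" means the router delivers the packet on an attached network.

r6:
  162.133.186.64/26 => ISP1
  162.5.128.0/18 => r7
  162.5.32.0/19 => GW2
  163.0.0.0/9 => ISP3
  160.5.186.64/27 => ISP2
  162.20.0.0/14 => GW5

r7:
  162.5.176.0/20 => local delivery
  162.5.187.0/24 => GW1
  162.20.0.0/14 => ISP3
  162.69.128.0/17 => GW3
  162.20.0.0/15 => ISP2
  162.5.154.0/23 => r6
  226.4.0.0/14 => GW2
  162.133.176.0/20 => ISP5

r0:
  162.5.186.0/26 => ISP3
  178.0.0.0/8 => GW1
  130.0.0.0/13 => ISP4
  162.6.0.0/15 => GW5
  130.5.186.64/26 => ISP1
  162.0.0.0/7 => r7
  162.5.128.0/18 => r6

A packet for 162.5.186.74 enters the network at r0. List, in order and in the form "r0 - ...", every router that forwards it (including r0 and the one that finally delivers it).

r0 - r6 - r7

At r0: longest match for 162.5.186.74 is 162.5.128.0/18 -> r6
At r6: longest match for 162.5.186.74 is 162.5.128.0/18 -> r7
At r7: longest match for 162.5.186.74 is 162.5.176.0/20 -> local delivery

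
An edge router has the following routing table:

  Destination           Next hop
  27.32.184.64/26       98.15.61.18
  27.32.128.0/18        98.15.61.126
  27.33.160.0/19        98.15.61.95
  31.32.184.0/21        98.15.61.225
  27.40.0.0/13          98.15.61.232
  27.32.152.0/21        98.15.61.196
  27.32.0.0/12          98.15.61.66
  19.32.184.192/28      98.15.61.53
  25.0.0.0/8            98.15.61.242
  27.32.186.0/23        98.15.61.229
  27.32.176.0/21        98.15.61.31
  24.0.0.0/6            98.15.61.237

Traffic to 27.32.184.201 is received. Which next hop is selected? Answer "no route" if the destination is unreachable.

98.15.61.126

Routes whose prefix contains 27.32.184.201:
  24.0.0.0/6 (24.0.0.0 - 27.255.255.255) -> 98.15.61.237
  27.32.0.0/12 (27.32.0.0 - 27.47.255.255) -> 98.15.61.66
  27.32.128.0/18 (27.32.128.0 - 27.32.191.255) -> 98.15.61.126
More-specific entries that do NOT match:
  19.32.184.192/28 (19.32.184.192 - 19.32.184.207) does not contain 27.32.184.201
  27.32.184.64/26 (27.32.184.64 - 27.32.184.127) does not contain 27.32.184.201
  27.32.186.0/23 (27.32.186.0 - 27.32.187.255) does not contain 27.32.184.201
  31.32.184.0/21 (31.32.184.0 - 31.32.191.255) does not contain 27.32.184.201
  27.32.152.0/21 (27.32.152.0 - 27.32.159.255) does not contain 27.32.184.201
  27.32.176.0/21 (27.32.176.0 - 27.32.183.255) does not contain 27.32.184.201
  27.33.160.0/19 (27.33.160.0 - 27.33.191.255) does not contain 27.32.184.201
Longest matching prefix is /18 -> next hop 98.15.61.126.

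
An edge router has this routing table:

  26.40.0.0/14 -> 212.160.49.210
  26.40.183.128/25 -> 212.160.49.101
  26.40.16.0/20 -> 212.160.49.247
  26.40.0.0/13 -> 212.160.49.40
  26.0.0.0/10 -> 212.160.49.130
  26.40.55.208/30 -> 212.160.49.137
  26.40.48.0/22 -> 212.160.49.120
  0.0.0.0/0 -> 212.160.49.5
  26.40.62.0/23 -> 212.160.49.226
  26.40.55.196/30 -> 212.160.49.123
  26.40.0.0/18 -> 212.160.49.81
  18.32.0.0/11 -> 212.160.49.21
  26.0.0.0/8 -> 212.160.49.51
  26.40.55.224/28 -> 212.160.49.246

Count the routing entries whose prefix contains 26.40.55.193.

Prefixes containing 26.40.55.193:
  0.0.0.0/0 (default, matches everything)
  26.0.0.0/8 (26.0.0.0 - 26.255.255.255)
  26.0.0.0/10 (26.0.0.0 - 26.63.255.255)
  26.40.0.0/13 (26.40.0.0 - 26.47.255.255)
  26.40.0.0/14 (26.40.0.0 - 26.43.255.255)
  26.40.0.0/18 (26.40.0.0 - 26.40.63.255)
Total matching entries: 6.

6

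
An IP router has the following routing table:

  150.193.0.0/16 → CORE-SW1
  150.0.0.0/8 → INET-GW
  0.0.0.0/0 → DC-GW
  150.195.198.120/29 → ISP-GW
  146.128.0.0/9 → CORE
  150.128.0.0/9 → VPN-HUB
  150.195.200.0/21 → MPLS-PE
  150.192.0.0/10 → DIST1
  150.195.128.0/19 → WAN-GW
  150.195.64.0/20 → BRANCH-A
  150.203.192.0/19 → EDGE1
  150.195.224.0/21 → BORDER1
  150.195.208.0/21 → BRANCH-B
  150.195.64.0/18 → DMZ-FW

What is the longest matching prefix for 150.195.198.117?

150.192.0.0/10

Entries matching 150.195.198.117:
  0.0.0.0/0 (default, matches everything)
  150.0.0.0/8 (150.0.0.0 - 150.255.255.255)
  150.128.0.0/9 (150.128.0.0 - 150.255.255.255)
  150.192.0.0/10 (150.192.0.0 - 150.255.255.255)
Most specific is 150.192.0.0/10.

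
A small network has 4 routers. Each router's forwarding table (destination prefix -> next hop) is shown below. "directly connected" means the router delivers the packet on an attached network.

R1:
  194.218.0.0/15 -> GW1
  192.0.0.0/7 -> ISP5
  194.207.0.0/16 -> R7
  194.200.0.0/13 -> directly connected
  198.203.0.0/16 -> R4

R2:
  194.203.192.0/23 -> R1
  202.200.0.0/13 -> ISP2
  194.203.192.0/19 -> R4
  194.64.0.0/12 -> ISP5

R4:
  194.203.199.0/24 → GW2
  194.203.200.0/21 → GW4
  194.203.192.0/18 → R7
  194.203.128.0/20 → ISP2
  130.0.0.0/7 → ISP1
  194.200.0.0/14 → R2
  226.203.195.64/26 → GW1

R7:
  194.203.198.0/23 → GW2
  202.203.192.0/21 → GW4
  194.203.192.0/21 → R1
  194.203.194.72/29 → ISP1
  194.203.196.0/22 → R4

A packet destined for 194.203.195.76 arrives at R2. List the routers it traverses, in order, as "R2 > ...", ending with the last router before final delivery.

R2 > R4 > R7 > R1

At R2: longest match for 194.203.195.76 is 194.203.192.0/19 -> R4
At R4: longest match for 194.203.195.76 is 194.203.192.0/18 -> R7
At R7: longest match for 194.203.195.76 is 194.203.192.0/21 -> R1
At R1: longest match for 194.203.195.76 is 194.200.0.0/13 -> directly connected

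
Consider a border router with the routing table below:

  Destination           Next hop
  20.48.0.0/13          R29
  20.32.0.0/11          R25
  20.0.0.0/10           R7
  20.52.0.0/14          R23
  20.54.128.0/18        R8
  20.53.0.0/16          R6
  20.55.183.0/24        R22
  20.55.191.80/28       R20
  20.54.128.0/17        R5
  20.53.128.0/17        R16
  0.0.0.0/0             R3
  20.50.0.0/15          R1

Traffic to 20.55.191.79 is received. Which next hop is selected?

R23

Routes whose prefix contains 20.55.191.79:
  0.0.0.0/0 (default, matches everything) -> R3
  20.0.0.0/10 (20.0.0.0 - 20.63.255.255) -> R7
  20.32.0.0/11 (20.32.0.0 - 20.63.255.255) -> R25
  20.48.0.0/13 (20.48.0.0 - 20.55.255.255) -> R29
  20.52.0.0/14 (20.52.0.0 - 20.55.255.255) -> R23
More-specific entries that do NOT match:
  20.55.191.80/28 (20.55.191.80 - 20.55.191.95) does not contain 20.55.191.79
  20.55.183.0/24 (20.55.183.0 - 20.55.183.255) does not contain 20.55.191.79
  20.54.128.0/18 (20.54.128.0 - 20.54.191.255) does not contain 20.55.191.79
  20.54.128.0/17 (20.54.128.0 - 20.54.255.255) does not contain 20.55.191.79
  20.53.128.0/17 (20.53.128.0 - 20.53.255.255) does not contain 20.55.191.79
  20.53.0.0/16 (20.53.0.0 - 20.53.255.255) does not contain 20.55.191.79
  20.50.0.0/15 (20.50.0.0 - 20.51.255.255) does not contain 20.55.191.79
Longest matching prefix is /14 -> next hop R23.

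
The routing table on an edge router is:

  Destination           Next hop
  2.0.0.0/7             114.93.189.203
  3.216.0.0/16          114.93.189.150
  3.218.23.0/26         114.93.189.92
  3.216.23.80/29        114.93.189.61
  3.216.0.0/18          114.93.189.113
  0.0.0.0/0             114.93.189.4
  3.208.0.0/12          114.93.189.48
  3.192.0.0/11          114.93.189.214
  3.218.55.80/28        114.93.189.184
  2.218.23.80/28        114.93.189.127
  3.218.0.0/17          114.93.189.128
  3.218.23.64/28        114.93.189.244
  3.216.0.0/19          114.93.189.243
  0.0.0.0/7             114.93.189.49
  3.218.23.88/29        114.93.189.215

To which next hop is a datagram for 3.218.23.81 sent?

Routes whose prefix contains 3.218.23.81:
  0.0.0.0/0 (default, matches everything) -> 114.93.189.4
  2.0.0.0/7 (2.0.0.0 - 3.255.255.255) -> 114.93.189.203
  3.192.0.0/11 (3.192.0.0 - 3.223.255.255) -> 114.93.189.214
  3.208.0.0/12 (3.208.0.0 - 3.223.255.255) -> 114.93.189.48
  3.218.0.0/17 (3.218.0.0 - 3.218.127.255) -> 114.93.189.128
More-specific entries that do NOT match:
  3.216.23.80/29 (3.216.23.80 - 3.216.23.87) does not contain 3.218.23.81
  3.218.23.88/29 (3.218.23.88 - 3.218.23.95) does not contain 3.218.23.81
  3.218.55.80/28 (3.218.55.80 - 3.218.55.95) does not contain 3.218.23.81
  2.218.23.80/28 (2.218.23.80 - 2.218.23.95) does not contain 3.218.23.81
  3.218.23.64/28 (3.218.23.64 - 3.218.23.79) does not contain 3.218.23.81
  3.218.23.0/26 (3.218.23.0 - 3.218.23.63) does not contain 3.218.23.81
  3.216.0.0/19 (3.216.0.0 - 3.216.31.255) does not contain 3.218.23.81
  3.216.0.0/18 (3.216.0.0 - 3.216.63.255) does not contain 3.218.23.81
Longest matching prefix is /17 -> next hop 114.93.189.128.

114.93.189.128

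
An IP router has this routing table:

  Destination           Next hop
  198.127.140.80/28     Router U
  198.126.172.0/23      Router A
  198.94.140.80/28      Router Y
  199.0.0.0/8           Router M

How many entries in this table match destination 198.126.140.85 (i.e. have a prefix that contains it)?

0

No listed prefix contains 198.126.140.85.
Total matching entries: 0.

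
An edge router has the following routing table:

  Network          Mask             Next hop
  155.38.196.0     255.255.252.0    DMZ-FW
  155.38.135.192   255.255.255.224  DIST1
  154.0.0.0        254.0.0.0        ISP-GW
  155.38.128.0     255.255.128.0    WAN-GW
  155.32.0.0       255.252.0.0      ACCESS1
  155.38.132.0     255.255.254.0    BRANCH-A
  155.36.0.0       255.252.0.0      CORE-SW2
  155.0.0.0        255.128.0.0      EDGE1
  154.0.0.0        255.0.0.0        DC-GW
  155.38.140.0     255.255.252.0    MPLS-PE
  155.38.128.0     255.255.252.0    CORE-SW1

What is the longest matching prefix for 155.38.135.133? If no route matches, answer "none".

Entries matching 155.38.135.133:
  154.0.0.0/7 (154.0.0.0 - 155.255.255.255)
  155.0.0.0/9 (155.0.0.0 - 155.127.255.255)
  155.36.0.0/14 (155.36.0.0 - 155.39.255.255)
  155.38.128.0/17 (155.38.128.0 - 155.38.255.255)
Most specific is 155.38.128.0/17.

155.38.128.0/17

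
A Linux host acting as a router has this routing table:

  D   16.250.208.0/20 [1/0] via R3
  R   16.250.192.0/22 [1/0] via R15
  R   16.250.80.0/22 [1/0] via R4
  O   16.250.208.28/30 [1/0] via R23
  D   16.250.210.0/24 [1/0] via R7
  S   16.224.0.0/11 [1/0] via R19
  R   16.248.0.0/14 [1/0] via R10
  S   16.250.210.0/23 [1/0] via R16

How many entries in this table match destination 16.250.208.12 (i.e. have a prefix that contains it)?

Prefixes containing 16.250.208.12:
  16.224.0.0/11 (16.224.0.0 - 16.255.255.255)
  16.248.0.0/14 (16.248.0.0 - 16.251.255.255)
  16.250.208.0/20 (16.250.208.0 - 16.250.223.255)
Total matching entries: 3.

3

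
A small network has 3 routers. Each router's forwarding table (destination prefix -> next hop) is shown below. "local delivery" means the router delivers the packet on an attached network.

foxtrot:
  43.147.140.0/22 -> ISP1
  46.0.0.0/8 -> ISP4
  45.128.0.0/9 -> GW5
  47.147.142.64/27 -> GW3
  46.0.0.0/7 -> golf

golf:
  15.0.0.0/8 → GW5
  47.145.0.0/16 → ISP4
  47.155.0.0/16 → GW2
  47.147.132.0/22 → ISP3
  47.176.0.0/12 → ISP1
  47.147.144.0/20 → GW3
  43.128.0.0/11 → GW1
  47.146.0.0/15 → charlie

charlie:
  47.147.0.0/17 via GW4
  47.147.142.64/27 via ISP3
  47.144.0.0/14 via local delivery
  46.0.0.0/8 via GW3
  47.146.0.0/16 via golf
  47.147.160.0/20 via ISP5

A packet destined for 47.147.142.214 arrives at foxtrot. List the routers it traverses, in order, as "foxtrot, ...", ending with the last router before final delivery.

At foxtrot: longest match for 47.147.142.214 is 46.0.0.0/7 -> golf
At golf: longest match for 47.147.142.214 is 47.146.0.0/15 -> charlie
At charlie: longest match for 47.147.142.214 is 47.144.0.0/14 -> local delivery

foxtrot, golf, charlie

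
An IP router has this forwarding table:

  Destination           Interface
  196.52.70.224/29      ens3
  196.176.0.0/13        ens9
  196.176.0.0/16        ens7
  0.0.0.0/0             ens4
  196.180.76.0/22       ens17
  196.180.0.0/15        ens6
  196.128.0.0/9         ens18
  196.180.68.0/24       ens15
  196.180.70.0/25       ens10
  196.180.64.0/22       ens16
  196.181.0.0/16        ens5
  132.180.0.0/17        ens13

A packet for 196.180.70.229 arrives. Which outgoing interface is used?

ens6

Routes whose prefix contains 196.180.70.229:
  0.0.0.0/0 (default, matches everything) -> ens4
  196.128.0.0/9 (196.128.0.0 - 196.255.255.255) -> ens18
  196.176.0.0/13 (196.176.0.0 - 196.183.255.255) -> ens9
  196.180.0.0/15 (196.180.0.0 - 196.181.255.255) -> ens6
More-specific entries that do NOT match:
  196.52.70.224/29 (196.52.70.224 - 196.52.70.231) does not contain 196.180.70.229
  196.180.70.0/25 (196.180.70.0 - 196.180.70.127) does not contain 196.180.70.229
  196.180.68.0/24 (196.180.68.0 - 196.180.68.255) does not contain 196.180.70.229
  196.180.76.0/22 (196.180.76.0 - 196.180.79.255) does not contain 196.180.70.229
  196.180.64.0/22 (196.180.64.0 - 196.180.67.255) does not contain 196.180.70.229
  132.180.0.0/17 (132.180.0.0 - 132.180.127.255) does not contain 196.180.70.229
  196.176.0.0/16 (196.176.0.0 - 196.176.255.255) does not contain 196.180.70.229
  196.181.0.0/16 (196.181.0.0 - 196.181.255.255) does not contain 196.180.70.229
Longest matching prefix is /15 -> interface ens6.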